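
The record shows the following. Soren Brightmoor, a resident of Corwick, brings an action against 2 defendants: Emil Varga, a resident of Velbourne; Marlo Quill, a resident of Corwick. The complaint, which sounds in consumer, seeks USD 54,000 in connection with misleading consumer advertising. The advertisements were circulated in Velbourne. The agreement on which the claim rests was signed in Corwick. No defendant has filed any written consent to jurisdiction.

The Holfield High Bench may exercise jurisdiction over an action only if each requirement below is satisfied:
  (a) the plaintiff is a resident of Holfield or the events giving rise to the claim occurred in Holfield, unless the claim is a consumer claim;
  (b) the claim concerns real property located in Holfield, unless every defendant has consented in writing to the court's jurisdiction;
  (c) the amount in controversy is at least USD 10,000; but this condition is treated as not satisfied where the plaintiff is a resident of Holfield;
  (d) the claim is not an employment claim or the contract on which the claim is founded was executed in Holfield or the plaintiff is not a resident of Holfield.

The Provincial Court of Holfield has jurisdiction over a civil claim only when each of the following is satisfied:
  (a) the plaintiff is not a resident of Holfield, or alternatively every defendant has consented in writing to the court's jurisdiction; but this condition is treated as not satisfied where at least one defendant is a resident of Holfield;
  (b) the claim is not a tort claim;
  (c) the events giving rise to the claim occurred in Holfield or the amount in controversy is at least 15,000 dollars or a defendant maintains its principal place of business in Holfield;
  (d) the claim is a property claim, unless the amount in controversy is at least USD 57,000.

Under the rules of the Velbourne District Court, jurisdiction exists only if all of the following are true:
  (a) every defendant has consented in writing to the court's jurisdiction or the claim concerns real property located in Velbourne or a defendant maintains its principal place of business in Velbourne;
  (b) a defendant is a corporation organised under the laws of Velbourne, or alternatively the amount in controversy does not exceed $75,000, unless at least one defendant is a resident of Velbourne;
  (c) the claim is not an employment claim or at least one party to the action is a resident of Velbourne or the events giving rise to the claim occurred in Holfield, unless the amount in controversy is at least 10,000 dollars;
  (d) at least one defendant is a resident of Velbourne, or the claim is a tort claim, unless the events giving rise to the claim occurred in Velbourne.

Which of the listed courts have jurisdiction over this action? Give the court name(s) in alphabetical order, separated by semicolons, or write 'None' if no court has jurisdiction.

None

The Holfield High Bench:
  (a) The plaintiff resides in Corwick, not Holfield; the operative events occurred in Velbourne, not Holfield — every alternative fails. The proviso rescues it, though: the claim is a consumer claim. Met.
  (b) The claim does not concern real property. And no such written consent has been filed, so the proviso does not save it. Fails.
  (c) The amount in controversy is 54,000 dollars, which meets the USD 10,000 floor. And the carve-out is inapplicable — the plaintiff resides in Corwick, not Holfield. Met.
  (d) The claim is a consumer claim, not an employment claim, so one alternative holds. Condition met.
  → Not every requirement is met — no jurisdiction.
The Provincial Court of Holfield:
  (a) The plaintiff resides in Corwick, which is not Holfield, so this disjunct is met. And the carve-out is inapplicable — no defendant resides in Holfield (they reside in Velbourne, Corwick). Met.
  (b) The claim is a consumer claim, not a tort claim. Condition met.
  (c) The amount in controversy is 54,000 dollars, which meets the $15,000 floor, so one alternative holds. Condition met.
  (d) The claim is a consumer claim, not a property claim. And the amount in controversy is USD 54,000, below the USD 57,000 floor, so the proviso does not save it. Not satisfied.
  → No jurisdiction.
The Velbourne District Court:
  (a) No such written consent has been filed; the claim does not concern real property; no defendant is a corporation — none of the alternatives is met. Fails.
  (b) The amount in controversy is 54,000 dollars, within the 75,000 dollars ceiling — that alternative is enough. Satisfied.
  (c) The claim is a consumer claim, not an employment claim, so this disjunct is met. Met.
  (d) Emil Varga resides in Velbourne — that alternative is enough. Met.
  → Not every requirement is met — no jurisdiction.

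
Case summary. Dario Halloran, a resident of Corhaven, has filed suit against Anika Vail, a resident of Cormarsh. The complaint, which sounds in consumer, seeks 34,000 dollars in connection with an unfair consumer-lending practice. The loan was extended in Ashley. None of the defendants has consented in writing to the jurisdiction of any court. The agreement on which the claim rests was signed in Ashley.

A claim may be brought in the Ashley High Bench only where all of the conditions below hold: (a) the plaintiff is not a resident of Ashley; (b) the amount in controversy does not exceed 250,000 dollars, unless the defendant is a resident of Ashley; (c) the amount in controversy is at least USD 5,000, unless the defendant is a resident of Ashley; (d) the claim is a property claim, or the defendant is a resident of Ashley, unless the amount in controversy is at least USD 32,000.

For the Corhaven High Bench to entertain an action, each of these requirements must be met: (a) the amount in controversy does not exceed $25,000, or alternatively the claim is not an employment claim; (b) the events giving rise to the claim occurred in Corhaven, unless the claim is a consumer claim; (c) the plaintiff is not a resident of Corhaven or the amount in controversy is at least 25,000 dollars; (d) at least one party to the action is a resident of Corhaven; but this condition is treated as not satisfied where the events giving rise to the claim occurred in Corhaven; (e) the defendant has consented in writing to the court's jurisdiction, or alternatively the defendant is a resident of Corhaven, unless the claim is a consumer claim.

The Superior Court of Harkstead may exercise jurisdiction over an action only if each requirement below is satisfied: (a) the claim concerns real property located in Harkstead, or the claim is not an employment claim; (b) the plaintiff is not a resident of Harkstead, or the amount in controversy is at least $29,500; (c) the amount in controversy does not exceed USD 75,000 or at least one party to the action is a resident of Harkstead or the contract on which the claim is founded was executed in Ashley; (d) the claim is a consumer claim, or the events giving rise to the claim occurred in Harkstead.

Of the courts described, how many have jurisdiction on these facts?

The Ashley High Bench:
  (a) The plaintiff resides in Corhaven, which is not Ashley. Satisfied.
  (b) The amount in controversy is 34,000 dollars, within the 250,000 dollars ceiling. Met.
  (c) The amount in controversy is 34,000 dollars, which meets the 5,000 dollars floor. Met.
  (d) The claim is a consumer claim, not a property claim; the defendant resides in Cormarsh, not Ashley — no alternative holds. However, the amount in controversy is $34,000, which meets the $32,000 floor, so the 'unless' proviso supplies this condition. Met.
  → The court has jurisdiction.
The Corhaven High Bench:
  (a) The claim is a consumer claim, not an employment claim, so this disjunct is met. Satisfied.
  (b) The operative events occurred in Ashley, not Corhaven. However, the claim is a consumer claim, so the 'unless' proviso supplies this condition. Satisfied.
  (c) The amount in controversy is $34,000, which meets the $25,000 floor, which satisfies one of the alternatives. Met.
  (d) Dario Halloran resides in Corhaven. The carve-out does not apply: the operative events occurred in Ashley, not Corhaven. Condition met.
  (e) No such written consent has been filed; the defendant resides in Cormarsh, not Corhaven — no alternative holds. But the claim is a consumer claim, and the 'unless' clause therefore excuses the requirement. Satisfied.
  → All conditions met; jurisdiction exists.
The Superior Court of Harkstead:
  (a) The claim is a consumer claim, not an employment claim, so one alternative holds. Satisfied.
  (b) The plaintiff resides in Corhaven, which is not Harkstead, so this disjunct is met. Satisfied.
  (c) The amount in controversy is USD 34,000, within the 75,000 dollars ceiling, which satisfies one of the alternatives. Met.
  (d) The claim is a consumer claim, so one alternative holds. Met.
  → Jurisdiction lies.
Courts with jurisdiction: the Ashley High Bench, the Corhaven High Bench, the Superior Court of Harkstead — 3 in total.

3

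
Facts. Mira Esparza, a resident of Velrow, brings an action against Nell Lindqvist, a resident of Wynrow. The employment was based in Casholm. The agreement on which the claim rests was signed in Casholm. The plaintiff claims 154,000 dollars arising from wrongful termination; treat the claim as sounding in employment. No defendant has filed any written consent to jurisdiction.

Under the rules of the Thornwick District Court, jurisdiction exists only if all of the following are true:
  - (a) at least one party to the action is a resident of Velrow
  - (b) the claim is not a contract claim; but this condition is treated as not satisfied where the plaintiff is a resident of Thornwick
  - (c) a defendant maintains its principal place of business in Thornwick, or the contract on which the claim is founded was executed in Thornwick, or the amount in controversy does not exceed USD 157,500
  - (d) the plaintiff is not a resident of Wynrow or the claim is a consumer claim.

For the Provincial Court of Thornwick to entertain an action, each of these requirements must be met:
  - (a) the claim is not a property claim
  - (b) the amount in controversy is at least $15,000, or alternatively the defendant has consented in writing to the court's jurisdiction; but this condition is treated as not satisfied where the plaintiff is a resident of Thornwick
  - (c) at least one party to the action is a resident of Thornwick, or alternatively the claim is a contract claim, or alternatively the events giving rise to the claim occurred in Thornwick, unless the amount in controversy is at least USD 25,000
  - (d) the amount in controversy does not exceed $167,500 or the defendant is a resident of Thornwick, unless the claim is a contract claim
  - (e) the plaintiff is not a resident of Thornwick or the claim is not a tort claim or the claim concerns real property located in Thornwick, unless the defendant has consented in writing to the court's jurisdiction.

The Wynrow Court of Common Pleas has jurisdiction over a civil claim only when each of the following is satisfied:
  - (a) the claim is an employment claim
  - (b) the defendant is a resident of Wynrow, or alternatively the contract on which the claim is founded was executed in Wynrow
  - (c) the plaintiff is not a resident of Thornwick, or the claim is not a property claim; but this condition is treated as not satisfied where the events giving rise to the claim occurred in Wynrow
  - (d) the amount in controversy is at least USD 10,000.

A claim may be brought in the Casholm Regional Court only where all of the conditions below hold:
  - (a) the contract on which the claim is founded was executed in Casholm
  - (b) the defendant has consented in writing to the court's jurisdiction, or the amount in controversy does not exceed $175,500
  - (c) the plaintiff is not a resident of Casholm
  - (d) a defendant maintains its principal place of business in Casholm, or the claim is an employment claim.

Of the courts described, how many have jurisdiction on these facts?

The Thornwick District Court:
  (a) Mira Esparza resides in Velrow. Condition met.
  (b) The claim is an employment claim, not a contract claim. The exception is not triggered, since the plaintiff resides in Velrow, not Thornwick. Condition met.
  (c) The amount in controversy is USD 154,000, within the 157,500 dollars ceiling, so one alternative holds. Condition met.
  (d) The plaintiff resides in Velrow, which is not Wynrow, so this disjunct is met. Satisfied.
  → Jurisdiction lies.
The Provincial Court of Thornwick:
  (a) The claim is an employment claim, not a property claim. Met.
  (b) The amount in controversy is USD 154,000, which meets the 15,000 dollars floor, so one alternative holds. And the carve-out is inapplicable — the plaintiff resides in Velrow, not Thornwick. Satisfied.
  (c) No party resides in Thornwick; the claim is an employment claim, not a contract claim; the operative events occurred in Casholm, not Thornwick — no alternative holds. However, the amount in controversy is 154,000 dollars, which meets the USD 25,000 floor, so the 'unless' proviso supplies this condition. Satisfied.
  (d) The amount in controversy is $154,000, within the 167,500 dollars ceiling, so this disjunct is met. Met.
  (e) The plaintiff resides in Velrow, which is not Thornwick, which satisfies one of the alternatives. Met.
  → Jurisdiction lies.
The Wynrow Court of Common Pleas:
  (a) The claim is an employment claim. Condition met.
  (b) The defendant resides in Wynrow, which satisfies one of the alternatives. Condition met.
  (c) The plaintiff resides in Velrow, which is not Thornwick — that alternative is enough. And the carve-out is inapplicable — the operative events occurred in Casholm, not Wynrow. Met.
  (d) The amount in controversy is $154,000, which meets the $10,000 floor. Condition met.
  → All conditions met; jurisdiction exists.
The Casholm Regional Court:
  (a) The contract was executed in Casholm. Met.
  (b) The amount in controversy is 154,000 dollars, within the USD 175,500 ceiling, so one alternative holds. Satisfied.
  (c) The plaintiff resides in Velrow, which is not Casholm. Met.
  (d) The claim is an employment claim, so this disjunct is met. Satisfied.
  → The court has jurisdiction.
Courts with jurisdiction: the Thornwick District Court, the Provincial Court of Thornwick, the Wynrow Court of Common Pleas, the Casholm Regional Court — 4 in total.

4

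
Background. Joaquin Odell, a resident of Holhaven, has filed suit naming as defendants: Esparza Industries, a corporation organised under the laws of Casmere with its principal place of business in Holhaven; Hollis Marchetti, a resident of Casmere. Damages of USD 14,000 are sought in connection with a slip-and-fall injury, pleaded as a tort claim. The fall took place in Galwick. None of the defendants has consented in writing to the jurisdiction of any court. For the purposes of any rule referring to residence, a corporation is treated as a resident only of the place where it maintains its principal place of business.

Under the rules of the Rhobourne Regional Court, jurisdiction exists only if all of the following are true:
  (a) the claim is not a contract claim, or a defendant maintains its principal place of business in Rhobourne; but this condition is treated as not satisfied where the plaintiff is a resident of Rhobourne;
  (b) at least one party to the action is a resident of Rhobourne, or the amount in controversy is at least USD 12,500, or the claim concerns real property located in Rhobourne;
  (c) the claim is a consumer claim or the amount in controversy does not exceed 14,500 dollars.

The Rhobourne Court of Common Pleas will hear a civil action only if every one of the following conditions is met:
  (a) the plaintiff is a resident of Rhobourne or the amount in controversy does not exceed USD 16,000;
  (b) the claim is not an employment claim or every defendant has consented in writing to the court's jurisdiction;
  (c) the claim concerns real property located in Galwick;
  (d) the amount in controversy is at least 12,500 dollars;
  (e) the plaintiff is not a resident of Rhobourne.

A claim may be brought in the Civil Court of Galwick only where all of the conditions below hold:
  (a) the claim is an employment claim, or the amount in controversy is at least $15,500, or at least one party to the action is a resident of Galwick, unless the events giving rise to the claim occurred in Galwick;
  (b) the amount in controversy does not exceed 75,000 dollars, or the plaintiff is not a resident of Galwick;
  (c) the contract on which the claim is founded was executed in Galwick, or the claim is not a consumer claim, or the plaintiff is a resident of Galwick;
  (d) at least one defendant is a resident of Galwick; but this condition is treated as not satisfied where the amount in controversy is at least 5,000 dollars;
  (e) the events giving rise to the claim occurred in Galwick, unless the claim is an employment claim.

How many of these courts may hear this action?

The Rhobourne Regional Court:
  (a) The claim is a tort claim, not a contract claim, which satisfies one of the alternatives. The carve-out does not apply: the plaintiff resides in Holhaven, not Rhobourne. Condition met.
  (b) The amount in controversy is $14,000, which meets the $12,500 floor, which satisfies one of the alternatives. Condition met.
  (c) The amount in controversy is USD 14,000, within the 14,500 dollars ceiling, so this disjunct is met. Satisfied.
  → Every requirement is satisfied — jurisdiction.
The Rhobourne Court of Common Pleas:
  (a) The amount in controversy is 14,000 dollars, within the USD 16,000 ceiling, which satisfies one of the alternatives. Satisfied.
  (b) The claim is a tort claim, not an employment claim, so this disjunct is met. Condition met.
  (c) The claim does not concern real property. Not satisfied.
  (d) The amount in controversy is 14,000 dollars, which meets the $12,500 floor. Condition met.
  (e) The plaintiff resides in Holhaven, which is not Rhobourne. Met.
  → No jurisdiction.
The Civil Court of Galwick:
  (a) The claim is a tort claim, not an employment claim; the amount in controversy is $14,000, below the $15,500 floor; no party resides in Galwick — every alternative fails. But the operative events occurred in Galwick, and the 'unless' clause therefore excuses the requirement. Satisfied.
  (b) The amount in controversy is 14,000 dollars, within the $75,000 ceiling — that alternative is enough. Condition met.
  (c) The claim is a tort claim, not a consumer claim, so this disjunct is met. Satisfied.
  (d) No defendant resides in Galwick (they reside in Holhaven, Casmere). Not met.
  (e) The operative events occurred in Galwick. Satisfied.
  → No jurisdiction.
Courts with jurisdiction: the Rhobourne Regional Court — 1 in total.

1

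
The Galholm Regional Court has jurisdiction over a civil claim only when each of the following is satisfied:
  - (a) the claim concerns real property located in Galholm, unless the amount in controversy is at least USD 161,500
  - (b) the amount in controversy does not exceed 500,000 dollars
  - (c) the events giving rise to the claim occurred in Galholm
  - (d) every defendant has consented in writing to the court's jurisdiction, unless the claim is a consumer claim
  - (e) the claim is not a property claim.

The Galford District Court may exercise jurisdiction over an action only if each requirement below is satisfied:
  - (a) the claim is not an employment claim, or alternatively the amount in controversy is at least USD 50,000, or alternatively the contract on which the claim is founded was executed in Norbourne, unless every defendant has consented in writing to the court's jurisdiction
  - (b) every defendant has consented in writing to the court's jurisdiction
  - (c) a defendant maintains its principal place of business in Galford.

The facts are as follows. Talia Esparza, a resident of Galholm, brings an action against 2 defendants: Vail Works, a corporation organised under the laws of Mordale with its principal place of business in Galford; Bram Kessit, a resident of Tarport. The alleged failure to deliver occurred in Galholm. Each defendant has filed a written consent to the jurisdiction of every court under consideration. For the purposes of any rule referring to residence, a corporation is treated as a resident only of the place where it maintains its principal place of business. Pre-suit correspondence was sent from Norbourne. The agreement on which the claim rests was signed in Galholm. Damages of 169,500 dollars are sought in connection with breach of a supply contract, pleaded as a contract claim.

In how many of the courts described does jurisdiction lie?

2

The Galholm Regional Court:
  (a) The claim does not concern real property. However, the amount in controversy is $169,500, which meets the $161,500 floor, so the 'unless' proviso supplies this condition. Satisfied.
  (b) The amount in controversy is 169,500 dollars, within the $500,000 ceiling. Met.
  (c) The operative events occurred in Galholm. Met.
  (d) Every defendant has filed written consent. Satisfied.
  (e) The claim is a contract claim, not a property claim. Met.
  → The court has jurisdiction.
The Galford District Court:
  (a) The claim is a contract claim, not an employment claim, so one alternative holds. Condition met.
  (b) Every defendant has filed written consent. Satisfied.
  (c) Vail Works has its principal place of business in Galford. Satisfied.
  → All conditions met; jurisdiction exists.
Courts with jurisdiction: the Galholm Regional Court, the Galford District Court — 2 in total.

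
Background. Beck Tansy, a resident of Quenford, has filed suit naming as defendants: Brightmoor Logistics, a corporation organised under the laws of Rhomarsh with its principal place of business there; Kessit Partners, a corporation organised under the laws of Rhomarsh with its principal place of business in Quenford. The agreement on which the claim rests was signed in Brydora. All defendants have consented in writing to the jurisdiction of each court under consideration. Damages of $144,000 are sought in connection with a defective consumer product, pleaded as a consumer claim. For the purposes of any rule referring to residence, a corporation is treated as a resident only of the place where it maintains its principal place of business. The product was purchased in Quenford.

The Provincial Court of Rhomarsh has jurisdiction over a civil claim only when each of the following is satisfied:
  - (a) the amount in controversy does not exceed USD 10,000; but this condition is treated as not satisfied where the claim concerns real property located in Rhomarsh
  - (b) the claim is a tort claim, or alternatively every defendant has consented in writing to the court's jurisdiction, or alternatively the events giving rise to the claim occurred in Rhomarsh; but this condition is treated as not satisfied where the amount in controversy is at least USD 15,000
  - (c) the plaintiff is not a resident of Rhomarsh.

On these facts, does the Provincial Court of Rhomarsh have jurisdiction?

The Provincial Court of Rhomarsh:
  (a) The amount in controversy is USD 144,000, above the $10,000 ceiling. Not met.
  (b) Every defendant has filed written consent, so this disjunct is met. However, the amount in controversy is $144,000, which meets the $15,000 floor, which falls within the stated exception and so defeats the condition. Not met.
  (c) The plaintiff resides in Quenford, which is not Rhomarsh. Met.
  → The court lacks jurisdiction.

No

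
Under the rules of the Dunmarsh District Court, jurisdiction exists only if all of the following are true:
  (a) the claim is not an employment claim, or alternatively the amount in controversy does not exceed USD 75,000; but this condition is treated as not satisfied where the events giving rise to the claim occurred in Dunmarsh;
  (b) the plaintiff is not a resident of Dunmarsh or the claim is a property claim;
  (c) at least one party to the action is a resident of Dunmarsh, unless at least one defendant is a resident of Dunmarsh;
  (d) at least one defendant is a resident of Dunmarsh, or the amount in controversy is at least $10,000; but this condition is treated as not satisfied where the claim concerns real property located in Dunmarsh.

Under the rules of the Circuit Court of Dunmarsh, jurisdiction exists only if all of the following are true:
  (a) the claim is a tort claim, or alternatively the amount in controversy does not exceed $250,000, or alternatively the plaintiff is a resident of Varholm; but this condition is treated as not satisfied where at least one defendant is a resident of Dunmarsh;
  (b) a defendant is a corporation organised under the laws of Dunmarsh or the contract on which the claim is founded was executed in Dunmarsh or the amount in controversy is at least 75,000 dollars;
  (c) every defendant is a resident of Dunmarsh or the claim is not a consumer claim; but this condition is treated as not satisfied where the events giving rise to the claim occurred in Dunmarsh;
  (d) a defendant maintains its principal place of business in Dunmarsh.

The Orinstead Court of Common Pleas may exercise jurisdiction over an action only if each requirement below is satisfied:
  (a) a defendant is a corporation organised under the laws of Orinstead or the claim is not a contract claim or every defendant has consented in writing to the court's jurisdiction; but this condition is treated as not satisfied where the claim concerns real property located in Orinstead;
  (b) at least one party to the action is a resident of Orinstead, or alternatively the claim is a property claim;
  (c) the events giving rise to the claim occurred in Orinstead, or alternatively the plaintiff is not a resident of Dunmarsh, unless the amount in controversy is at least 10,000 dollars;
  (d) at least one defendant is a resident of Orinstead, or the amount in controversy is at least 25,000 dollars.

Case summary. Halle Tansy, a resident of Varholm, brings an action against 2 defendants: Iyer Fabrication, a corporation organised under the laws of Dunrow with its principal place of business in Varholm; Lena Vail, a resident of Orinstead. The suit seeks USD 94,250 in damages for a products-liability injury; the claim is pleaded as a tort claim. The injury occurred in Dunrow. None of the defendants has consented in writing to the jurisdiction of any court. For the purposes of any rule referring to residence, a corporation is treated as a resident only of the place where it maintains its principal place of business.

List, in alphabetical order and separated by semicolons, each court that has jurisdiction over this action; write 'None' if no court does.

the Orinstead Court of Common Pleas

The Dunmarsh District Court:
  (a) The claim is a tort claim, not an employment claim — that alternative is enough. And the carve-out is inapplicable — the operative events occurred in Dunrow, not Dunmarsh. Met.
  (b) The plaintiff resides in Varholm, which is not Dunmarsh — that alternative is enough. Met.
  (c) No party resides in Dunmarsh. Nor does the 'unless' clause help: no defendant resides in Dunmarsh (they reside in Varholm, Orinstead). Condition not met.
  (d) The amount in controversy is 94,250 dollars, which meets the $10,000 floor, which satisfies one of the alternatives. The exception is not triggered, since the claim does not concern real property. Satisfied.
  → No jurisdiction.
The Circuit Court of Dunmarsh:
  (a) The claim is a tort claim, so this disjunct is met. And the carve-out is inapplicable — no defendant resides in Dunmarsh (they reside in Varholm, Orinstead). Satisfied.
  (b) The amount in controversy is $94,250, which meets the 75,000 dollars floor, so this disjunct is met. Satisfied.
  (c) The claim is a tort claim, not a consumer claim, so one alternative holds. The carve-out does not apply: the operative events occurred in Dunrow, not Dunmarsh. Condition met.
  (d) The corporate defendant(s) have their principal place of business in Varholm, not Dunmarsh. Not satisfied.
  → At least one condition fails; no jurisdiction.
The Orinstead Court of Common Pleas:
  (a) The claim is a tort claim, not a contract claim, so this disjunct is met. The exception is not triggered, since the claim does not concern real property. Met.
  (b) Lena Vail resides in Orinstead, so one alternative holds. Satisfied.
  (c) The plaintiff resides in Varholm, which is not Dunmarsh, which satisfies one of the alternatives. Met.
  (d) Lena Vail resides in Orinstead — that alternative is enough. Condition met.
  → The court has jurisdiction.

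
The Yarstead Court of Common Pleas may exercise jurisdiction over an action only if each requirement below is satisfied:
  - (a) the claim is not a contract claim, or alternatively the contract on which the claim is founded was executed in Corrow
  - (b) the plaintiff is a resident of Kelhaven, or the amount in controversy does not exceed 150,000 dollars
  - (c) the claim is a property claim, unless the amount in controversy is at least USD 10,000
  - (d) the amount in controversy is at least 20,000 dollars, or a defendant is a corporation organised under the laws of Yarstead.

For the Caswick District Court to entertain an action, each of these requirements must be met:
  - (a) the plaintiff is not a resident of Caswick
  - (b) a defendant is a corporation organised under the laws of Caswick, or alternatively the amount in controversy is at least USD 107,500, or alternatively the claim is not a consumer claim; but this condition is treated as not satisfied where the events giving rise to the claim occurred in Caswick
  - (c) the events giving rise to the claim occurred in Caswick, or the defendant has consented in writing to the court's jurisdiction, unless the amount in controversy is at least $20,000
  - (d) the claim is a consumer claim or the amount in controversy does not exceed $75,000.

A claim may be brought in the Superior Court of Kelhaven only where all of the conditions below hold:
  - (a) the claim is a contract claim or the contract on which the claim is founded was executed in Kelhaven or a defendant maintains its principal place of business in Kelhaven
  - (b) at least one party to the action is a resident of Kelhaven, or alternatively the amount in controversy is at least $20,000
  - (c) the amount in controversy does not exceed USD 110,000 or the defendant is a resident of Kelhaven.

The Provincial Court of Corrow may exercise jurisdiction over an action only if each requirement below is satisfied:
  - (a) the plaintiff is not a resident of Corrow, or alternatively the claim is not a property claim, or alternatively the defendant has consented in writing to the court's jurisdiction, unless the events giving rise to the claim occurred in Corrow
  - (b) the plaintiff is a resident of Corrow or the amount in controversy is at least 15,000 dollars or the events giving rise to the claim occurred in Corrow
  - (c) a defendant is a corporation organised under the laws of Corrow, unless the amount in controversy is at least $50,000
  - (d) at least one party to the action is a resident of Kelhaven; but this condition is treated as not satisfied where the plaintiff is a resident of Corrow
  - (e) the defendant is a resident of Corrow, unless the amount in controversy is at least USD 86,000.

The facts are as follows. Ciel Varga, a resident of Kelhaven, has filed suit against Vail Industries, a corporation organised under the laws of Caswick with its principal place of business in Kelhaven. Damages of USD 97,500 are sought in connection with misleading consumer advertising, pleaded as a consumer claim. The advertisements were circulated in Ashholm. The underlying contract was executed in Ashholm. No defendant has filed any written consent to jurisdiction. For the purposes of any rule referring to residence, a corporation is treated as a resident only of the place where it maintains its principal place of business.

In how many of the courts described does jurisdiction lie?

The Yarstead Court of Common Pleas:
  (a) The claim is a consumer claim, not a contract claim, which satisfies one of the alternatives. Satisfied.
  (b) The plaintiff resides in Kelhaven, which satisfies one of the alternatives. Met.
  (c) The claim is a consumer claim, not a property claim. However, the amount in controversy is 97,500 dollars, which meets the $10,000 floor, so the 'unless' proviso supplies this condition. Satisfied.
  (d) The amount in controversy is $97,500, which meets the $20,000 floor — that alternative is enough. Met.
  → Every requirement is satisfied — jurisdiction.
The Caswick District Court:
  (a) The plaintiff resides in Kelhaven, which is not Caswick. Condition met.
  (b) Vail Industries is organised under the laws of Caswick, so this disjunct is met. And the carve-out is inapplicable — the operative events occurred in Ashholm, not Caswick. Condition met.
  (c) The operative events occurred in Ashholm, not Caswick; no such written consent has been filed — none of the alternatives is met. However, the amount in controversy is 97,500 dollars, which meets the $20,000 floor, so the 'unless' proviso supplies this condition. Satisfied.
  (d) The claim is a consumer claim, so one alternative holds. Met.
  → All conditions met; jurisdiction exists.
The Superior Court of Kelhaven:
  (a) Vail Industries has its principal place of business in Kelhaven, so one alternative holds. Condition met.
  (b) Ciel Varga resides in Kelhaven, so one alternative holds. Satisfied.
  (c) The amount in controversy is $97,500, within the $110,000 ceiling, so one alternative holds. Condition met.
  → The court has jurisdiction.
The Provincial Court of Corrow:
  (a) The plaintiff resides in Kelhaven, which is not Corrow, so one alternative holds. Satisfied.
  (b) The amount in controversy is $97,500, which meets the 15,000 dollars floor, so this disjunct is met. Met.
  (c) The corporate defendant(s) are organised in Caswick, not Corrow. However, the amount in controversy is 97,500 dollars, which meets the $50,000 floor, so the 'unless' proviso supplies this condition. Condition met.
  (d) Ciel Varga resides in Kelhaven. The exception is not triggered, since the plaintiff resides in Kelhaven, not Corrow. Condition met.
  (e) The defendant resides in Kelhaven, not Corrow. But the amount in controversy is $97,500, which meets the $86,000 floor, and the 'unless' clause therefore excuses the requirement. Condition met.
  → Every requirement is satisfied — jurisdiction.
Courts with jurisdiction: the Yarstead Court of Common Pleas, the Caswick District Court, the Superior Court of Kelhaven, the Provincial Court of Corrow — 4 in total.

4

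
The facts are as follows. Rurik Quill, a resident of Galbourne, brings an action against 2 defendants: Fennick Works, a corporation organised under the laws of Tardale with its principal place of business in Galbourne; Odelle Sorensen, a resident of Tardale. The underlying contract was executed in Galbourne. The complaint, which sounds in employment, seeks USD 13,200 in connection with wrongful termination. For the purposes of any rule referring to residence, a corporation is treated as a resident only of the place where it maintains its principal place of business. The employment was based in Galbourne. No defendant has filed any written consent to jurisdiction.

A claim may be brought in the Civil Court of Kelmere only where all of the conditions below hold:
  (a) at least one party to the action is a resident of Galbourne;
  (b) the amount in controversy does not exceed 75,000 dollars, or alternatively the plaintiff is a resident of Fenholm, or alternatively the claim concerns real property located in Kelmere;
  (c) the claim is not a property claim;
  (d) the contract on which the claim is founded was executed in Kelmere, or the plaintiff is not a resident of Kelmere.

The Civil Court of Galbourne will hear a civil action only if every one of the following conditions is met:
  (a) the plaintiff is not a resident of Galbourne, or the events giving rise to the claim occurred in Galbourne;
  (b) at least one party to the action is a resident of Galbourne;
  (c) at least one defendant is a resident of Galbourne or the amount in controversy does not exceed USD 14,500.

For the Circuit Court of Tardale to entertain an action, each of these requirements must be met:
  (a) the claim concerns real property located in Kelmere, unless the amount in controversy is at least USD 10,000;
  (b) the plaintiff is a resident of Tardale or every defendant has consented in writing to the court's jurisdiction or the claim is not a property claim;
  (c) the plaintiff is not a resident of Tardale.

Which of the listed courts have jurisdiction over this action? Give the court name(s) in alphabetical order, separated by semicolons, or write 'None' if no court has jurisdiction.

The Civil Court of Kelmere:
  (a) Rurik Quill resides in Galbourne. Satisfied.
  (b) The amount in controversy is USD 13,200, within the $75,000 ceiling, so one alternative holds. Met.
  (c) The claim is an employment claim, not a property claim. Condition met.
  (d) The plaintiff resides in Galbourne, which is not Kelmere — that alternative is enough. Satisfied.
  → The court has jurisdiction.
The Civil Court of Galbourne:
  (a) The operative events occurred in Galbourne, which satisfies one of the alternatives. Satisfied.
  (b) Rurik Quill resides in Galbourne. Condition met.
  (c) Fennick Works resides in Galbourne, so this disjunct is met. Met.
  → Jurisdiction lies.
The Circuit Court of Tardale:
  (a) The claim does not concern real property. But the amount in controversy is $13,200, which meets the 10,000 dollars floor, and the 'unless' clause therefore excuses the requirement. Met.
  (b) The claim is an employment claim, not a property claim, which satisfies one of the alternatives. Condition met.
  (c) The plaintiff resides in Galbourne, which is not Tardale. Met.
  → All conditions met; jurisdiction exists.

the Circuit Court of Tardale; the Civil Court of Galbourne; the Civil Court of Kelmere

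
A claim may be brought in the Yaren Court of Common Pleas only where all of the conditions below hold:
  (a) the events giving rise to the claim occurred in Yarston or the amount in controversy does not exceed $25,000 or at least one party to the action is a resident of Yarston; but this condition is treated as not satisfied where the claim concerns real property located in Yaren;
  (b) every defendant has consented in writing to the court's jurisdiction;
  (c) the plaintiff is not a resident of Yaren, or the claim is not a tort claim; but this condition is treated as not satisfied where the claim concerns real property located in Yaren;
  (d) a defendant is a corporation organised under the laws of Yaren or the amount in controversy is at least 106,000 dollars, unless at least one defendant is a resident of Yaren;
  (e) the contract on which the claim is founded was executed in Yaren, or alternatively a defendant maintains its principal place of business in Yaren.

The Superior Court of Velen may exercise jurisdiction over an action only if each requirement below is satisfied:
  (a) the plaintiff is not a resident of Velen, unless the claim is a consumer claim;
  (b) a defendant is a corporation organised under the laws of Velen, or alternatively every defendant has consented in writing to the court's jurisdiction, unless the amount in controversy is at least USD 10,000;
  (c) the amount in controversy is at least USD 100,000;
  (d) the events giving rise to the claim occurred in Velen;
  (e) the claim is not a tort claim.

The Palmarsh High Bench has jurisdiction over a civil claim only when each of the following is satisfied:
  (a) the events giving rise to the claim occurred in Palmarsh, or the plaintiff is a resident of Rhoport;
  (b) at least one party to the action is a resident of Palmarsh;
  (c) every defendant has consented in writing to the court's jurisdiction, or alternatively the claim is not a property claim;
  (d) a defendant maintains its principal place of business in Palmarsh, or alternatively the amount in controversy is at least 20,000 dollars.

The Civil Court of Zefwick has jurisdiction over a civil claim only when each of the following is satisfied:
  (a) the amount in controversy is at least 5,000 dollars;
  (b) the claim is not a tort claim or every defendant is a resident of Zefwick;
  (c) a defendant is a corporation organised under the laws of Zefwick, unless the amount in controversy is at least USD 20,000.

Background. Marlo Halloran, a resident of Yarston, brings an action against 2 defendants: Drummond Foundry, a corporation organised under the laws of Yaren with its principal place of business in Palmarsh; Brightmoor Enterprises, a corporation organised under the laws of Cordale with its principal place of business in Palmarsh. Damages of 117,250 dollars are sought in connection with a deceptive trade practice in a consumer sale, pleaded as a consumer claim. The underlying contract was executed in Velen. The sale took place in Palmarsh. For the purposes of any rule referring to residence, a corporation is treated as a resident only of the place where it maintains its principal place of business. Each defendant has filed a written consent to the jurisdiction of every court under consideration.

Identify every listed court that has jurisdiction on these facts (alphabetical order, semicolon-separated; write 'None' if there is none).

the Civil Court of Zefwick; the Palmarsh High Bench

The Yaren Court of Common Pleas:
  (a) Marlo Halloran resides in Yarston, so this disjunct is met. The carve-out does not apply: the claim does not concern real property. Satisfied.
  (b) Every defendant has filed written consent. Satisfied.
  (c) The plaintiff resides in Yarston, which is not Yaren, so this disjunct is met. The exception is not triggered, since the claim does not concern real property. Met.
  (d) Drummond Foundry is organised under the laws of Yaren, so one alternative holds. Satisfied.
  (e) The contract was executed in Velen, not Yaren; the corporate defendant(s) have their principal place of business in Palmarsh, not Yaren — every alternative fails. Not met.
  → The court lacks jurisdiction.
The Superior Court of Velen:
  (a) The plaintiff resides in Yarston, which is not Velen. Condition met.
  (b) Every defendant has filed written consent, which satisfies one of the alternatives. Satisfied.
  (c) The amount in controversy is $117,250, which meets the USD 100,000 floor. Condition met.
  (d) The operative events occurred in Palmarsh, not Velen. Not met.
  (e) The claim is a consumer claim, not a tort claim. Satisfied.
  → At least one condition fails; no jurisdiction.
The Palmarsh High Bench:
  (a) The operative events occurred in Palmarsh, so one alternative holds. Condition met.
  (b) Drummond Foundry resides in Palmarsh. Condition met.
  (c) Every defendant has filed written consent — that alternative is enough. Satisfied.
  (d) Drummond Foundry has its principal place of business in Palmarsh, which satisfies one of the alternatives. Condition met.
  → Jurisdiction lies.
The Civil Court of Zefwick:
  (a) The amount in controversy is 117,250 dollars, which meets the $5,000 floor. Satisfied.
  (b) The claim is a consumer claim, not a tort claim, so one alternative holds. Condition met.
  (c) The corporate defendant(s) are organised in Cordale, Yaren, not Zefwick. But the amount in controversy is 117,250 dollars, which meets the USD 20,000 floor, and the 'unless' clause therefore excuses the requirement. Met.
  → Jurisdiction lies.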